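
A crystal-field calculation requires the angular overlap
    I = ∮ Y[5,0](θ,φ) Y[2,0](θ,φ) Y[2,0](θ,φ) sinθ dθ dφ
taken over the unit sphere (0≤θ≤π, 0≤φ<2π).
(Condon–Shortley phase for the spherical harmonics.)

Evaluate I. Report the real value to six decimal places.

0.000000

triangle: need 3≤l₃≤7, have 2; I=0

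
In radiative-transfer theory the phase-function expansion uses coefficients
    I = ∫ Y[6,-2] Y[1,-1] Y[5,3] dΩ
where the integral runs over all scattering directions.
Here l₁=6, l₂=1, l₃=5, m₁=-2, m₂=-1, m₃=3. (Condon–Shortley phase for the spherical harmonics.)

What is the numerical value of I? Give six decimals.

Rules hold: Σm=0, L=12 even, 5≤5≤7.
N = 13·3·11 = 429
Δ = 2!·10!·0!/13! = 1/858
Racah Σ t=1..1: t=1:−1/14400 = -1/14400
⇒ 3j(6 1 5; 0 0 0)² = 6/143, sgn +1
Racah Σ t=0..0: t=0:+1/161280 = 1/161280
⇒ 3j(6 1 5; -2 -1 3)² = 1/143, sgn +1
4πI² = N·(3j₀)²·(3jₘ)² = 18/143
I = +1·√(0.125874/4π) = 0.10008369

0.100084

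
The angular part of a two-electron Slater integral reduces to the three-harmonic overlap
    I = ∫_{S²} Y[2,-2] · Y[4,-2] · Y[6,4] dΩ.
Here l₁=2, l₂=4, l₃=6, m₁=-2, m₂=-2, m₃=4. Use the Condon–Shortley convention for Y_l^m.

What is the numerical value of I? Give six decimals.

m-sum 0 ✓  L=12 even ✓  2≤6≤6 ✓
Π(2lᵢ+1) = 5×9×13 = 585
triangle coeff Δ(2,4,6) = 1/6435
Σ_t [0,0]: t=0:+1/2304 = 1/2304
(3j)²=5/143 [(2 4 6; 0 0 0)], sign=+1
Σ_t [0,0]: t=0:+1/34560 = 1/34560
(3j)²=14/429 [(2 4 6; -2 -2 4)], sign=+1
⇒ 4πI² = 1050/1573
I = (+1)√(1050/1573/(4π)) = 0.23047581

0.230476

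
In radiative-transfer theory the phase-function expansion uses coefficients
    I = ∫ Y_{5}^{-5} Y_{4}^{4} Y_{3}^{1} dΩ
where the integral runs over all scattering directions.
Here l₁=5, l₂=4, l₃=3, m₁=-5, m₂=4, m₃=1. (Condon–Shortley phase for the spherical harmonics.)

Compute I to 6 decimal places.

m-sum 0 ✓  L=12 even ✓  1≤3≤9 ✓
Π(2lᵢ+1) = 11×9×7 = 693
triangle coeff Δ(5,4,3) = 1/180180
Σ_t [2,4]: t=2:+1/576 t=3:−1/144 t=4:+1/576 = -1/288
(3j)²=20/1001 [(5 4 3; 0 0 0)], sign=+1
Σ_t [6,6]: t=6:+1/34560 = 1/34560
(3j)²=14/429 [(5 4 3; -5 4 1)], sign=+1
⇒ 4πI² = 840/1859
I = (+1)√(840/1859/(4π)) = 0.18962475

0.189625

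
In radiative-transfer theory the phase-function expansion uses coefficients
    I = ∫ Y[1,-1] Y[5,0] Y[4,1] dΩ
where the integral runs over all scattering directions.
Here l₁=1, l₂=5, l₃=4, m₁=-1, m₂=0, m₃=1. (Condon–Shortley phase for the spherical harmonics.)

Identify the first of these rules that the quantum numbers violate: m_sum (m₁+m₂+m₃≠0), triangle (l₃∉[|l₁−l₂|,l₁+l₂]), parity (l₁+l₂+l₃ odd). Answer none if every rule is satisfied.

none

m₁+m₂+m₃ = -1 + 0 + 1 = 0  ✓
triangle: |1−5|=4 ≤ l₃=4 ≤ 1+5=6  ✓
parity: l₁+l₂+l₃ = 10 is even  ✓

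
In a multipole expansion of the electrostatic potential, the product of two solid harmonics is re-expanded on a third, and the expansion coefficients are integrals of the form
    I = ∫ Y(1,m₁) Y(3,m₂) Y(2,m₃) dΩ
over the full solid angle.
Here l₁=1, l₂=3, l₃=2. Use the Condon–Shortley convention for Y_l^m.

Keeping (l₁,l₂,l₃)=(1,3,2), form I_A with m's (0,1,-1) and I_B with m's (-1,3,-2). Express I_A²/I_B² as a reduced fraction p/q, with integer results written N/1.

8/15

l's match ⇒ only the (l;m) 3-j factors differ between A and B.
A: triangle coeff Δ(1,3,2) = 1/105; Σ_t [1,1]: t=1:−1/6 = -1/6; (3j)²=8/105 [(1 3 2; 0 1 -1)], sign=+1
B: triangle coeff Δ(1,3,2) = 1/105; Σ_t [2,2]: t=2:+1/48 = 1/48; (3j)²=1/7 [(1 3 2; -1 3 -2)], sign=+1
I_A²/I_B² = (8/105)/(1/7) = 8/15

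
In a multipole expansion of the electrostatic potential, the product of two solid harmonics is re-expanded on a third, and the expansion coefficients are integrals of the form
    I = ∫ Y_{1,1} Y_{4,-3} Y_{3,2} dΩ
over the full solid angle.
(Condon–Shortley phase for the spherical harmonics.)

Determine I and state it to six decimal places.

m-sum 0 ✓  L=8 even ✓  3≤3≤5 ✓
Π(2lᵢ+1) = 3×9×7 = 189
triangle coeff Δ(1,4,3) = 1/252
Σ_t [1,1]: t=1:−1/36 = -1/36
(3j)²=4/63 [(1 4 3; 0 0 0)], sign=+1
Σ_t [0,0]: t=0:+1/240 = 1/240
(3j)²=1/12 [(1 4 3; 1 -3 2)], sign=-1
⇒ 4πI² = 1/1
I = (-1)√(1/1/(4π)) = -0.28209479

-0.282095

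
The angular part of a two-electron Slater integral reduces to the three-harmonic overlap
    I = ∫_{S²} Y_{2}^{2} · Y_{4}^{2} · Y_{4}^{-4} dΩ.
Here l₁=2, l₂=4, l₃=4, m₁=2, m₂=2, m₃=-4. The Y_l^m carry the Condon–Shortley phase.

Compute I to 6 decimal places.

Rules hold: Σm=0, L=10 even, 2≤4≤6.
N = 5·9·9 = 405
Δ = 2!·2!·6!/11! = 1/13860
Racah Σ t=0..2: t=0:+1/192 t=1:−1/36 t=2:+1/192 = -5/288
⇒ 3j(2 4 4; 0 0 0)² = 20/693, sgn -1
Racah Σ t=0..0: t=0:+1/2880 = 1/2880
⇒ 3j(2 4 4; 2 2 -4)² = 2/165, sgn +1
4πI² = N·(3j₀)²·(3jₘ)² = 120/847
I = -1·√(0.141677/4π) = -0.10618031

-0.106180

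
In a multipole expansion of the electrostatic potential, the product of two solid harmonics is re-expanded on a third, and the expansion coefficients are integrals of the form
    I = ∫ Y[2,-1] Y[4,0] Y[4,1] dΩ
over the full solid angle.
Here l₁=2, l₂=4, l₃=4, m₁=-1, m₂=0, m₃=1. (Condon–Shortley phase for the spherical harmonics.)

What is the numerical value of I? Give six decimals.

Rules hold: Σm=0, L=10 even, 2≤4≤6.
N = 5·9·9 = 405
Δ = 2!·2!·6!/11! = 1/13860
Racah Σ t=0..2: t=0:+1/192 t=1:−1/36 t=2:+1/192 = -5/288
⇒ 3j(2 4 4; 0 0 0)² = 20/693, sgn -1
Racah Σ t=1..2: t=1:−1/72 t=2:+1/96 = -1/288
⇒ 3j(2 4 4; -1 0 1)² = 1/462, sgn +1
4πI² = N·(3j₀)²·(3jₘ)² = 150/5929
I = -1·√(0.0252994/4π) = -0.04486937

-0.044869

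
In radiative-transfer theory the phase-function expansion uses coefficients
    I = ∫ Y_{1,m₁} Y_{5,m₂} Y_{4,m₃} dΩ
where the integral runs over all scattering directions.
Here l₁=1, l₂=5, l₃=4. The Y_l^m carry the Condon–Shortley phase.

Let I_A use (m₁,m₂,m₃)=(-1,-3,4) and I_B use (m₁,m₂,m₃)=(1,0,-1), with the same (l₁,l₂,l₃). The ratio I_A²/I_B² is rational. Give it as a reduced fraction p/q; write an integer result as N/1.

Same 1,5,4: normalisation and zero-m 3j drop out of the ratio.
A: Δ: 2! 0! 8! / 11! → 1/495; sum: t=2:+1/80640 = 1/80640; 3j²(1 5 4; -1 -3 4) = Δ·Π!·Σ² = 1/495  (sign +1)
B: Δ: 2! 0! 8! / 11! → 1/495; sum: t=0:+1/1440 = 1/1440; 3j²(1 5 4; 1 0 -1) = Δ·Π!·Σ² = 2/99  (sign -1)
I_A²/I_B² = (1/495)/(2/99) = 1/10

1/10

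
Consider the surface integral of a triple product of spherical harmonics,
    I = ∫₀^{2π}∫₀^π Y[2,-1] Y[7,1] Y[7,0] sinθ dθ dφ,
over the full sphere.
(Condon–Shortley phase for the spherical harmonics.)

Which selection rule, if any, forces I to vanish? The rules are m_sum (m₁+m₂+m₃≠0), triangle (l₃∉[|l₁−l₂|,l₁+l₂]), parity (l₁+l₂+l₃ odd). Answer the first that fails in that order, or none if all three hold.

none

azimuthal sum: -1 + 1 + 0 = 0  ✓
5 ≤ 7 ≤ 9 (triangle on l)  ✓
L = 2 + 7 + 7 = 16 (even)  ✓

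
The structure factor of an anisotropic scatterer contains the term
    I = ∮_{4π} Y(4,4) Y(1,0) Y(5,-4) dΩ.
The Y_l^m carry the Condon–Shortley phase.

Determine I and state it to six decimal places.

Checks pass: Σm=0; 10 even; l₃=5∈[3,5].
(2·4+1)(2·1+1)(2·5+1) = 297
Δ: 0! 8! 2! / 11! → 1/495
sum: t=0:+1/576 = 1/576
3j²(4 1 5; 0 0 0) = Δ·Π!·Σ² = 5/99  (sign -1)
sum: t=0:+1/40320 = 1/40320
3j²(4 1 5; 4 0 -4) = Δ·Π!·Σ² = 1/55  (sign -1)
combine: 4πI² = 297·5/99·1/55 = 3/11
take √, sign +1: I = 0.14731920

0.147319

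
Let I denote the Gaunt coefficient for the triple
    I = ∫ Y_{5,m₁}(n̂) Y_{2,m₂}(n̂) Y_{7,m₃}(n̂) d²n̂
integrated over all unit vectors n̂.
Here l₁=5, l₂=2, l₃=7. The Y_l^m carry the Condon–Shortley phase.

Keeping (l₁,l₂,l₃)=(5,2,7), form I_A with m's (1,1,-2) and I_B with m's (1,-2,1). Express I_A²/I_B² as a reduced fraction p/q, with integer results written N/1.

Shared (l₁,l₂,l₃)=(5,2,7): N and (l;000)² cancel in I_A²/I_B².
A: Δ = 0!·10!·4!/15! = 1/15015; Racah Σ t=0..0: t=0:+1/103680 = 1/103680; ⇒ 3j(5 2 7; 1 1 -2)² = 4/143, sgn -1
B: Δ = 0!·10!·4!/15! = 1/15015; Racah Σ t=0..0: t=0:+1/414720 = 1/414720; ⇒ 3j(5 2 7; 1 -2 1)² = 2/429, sgn +1
I_A²/I_B² = (4/143)/(2/429) = 6/1

6/1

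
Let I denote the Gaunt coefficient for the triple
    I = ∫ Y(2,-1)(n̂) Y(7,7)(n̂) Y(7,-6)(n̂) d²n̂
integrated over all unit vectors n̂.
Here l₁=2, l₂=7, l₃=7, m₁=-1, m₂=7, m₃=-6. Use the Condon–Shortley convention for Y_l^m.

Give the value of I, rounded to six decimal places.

-0.170036

Rules hold: Σm=0, L=16 even, 5≤7≤9.
N = 5·15·15 = 1125
Δ = 2!·2!·12!/17! = 1/185640
Racah Σ t=0..2: t=0:+1/2419200 t=1:−1/518400 t=2:+1/2419200 = -1/907200
⇒ 3j(2 7 7; 0 0 0)² = 56/3315, sgn +1
Racah Σ t=2..2: t=2:+1/958003200 = 1/958003200
⇒ 3j(2 7 7; -1 7 -6)² = 13/680, sgn -1
4πI² = N·(3j₀)²·(3jₘ)² = 105/289
I = -1·√(0.363322/4π) = -0.17003597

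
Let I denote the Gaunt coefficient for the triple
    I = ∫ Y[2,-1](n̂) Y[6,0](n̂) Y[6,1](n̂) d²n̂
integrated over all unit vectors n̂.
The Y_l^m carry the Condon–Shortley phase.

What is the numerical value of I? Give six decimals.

Checks pass: Σm=0; 14 even; l₃=6∈[4,8].
(2·2+1)(2·6+1)(2·6+1) = 845
Δ: 2! 2! 10! / 15! → 1/90090
sum: t=0:+1/69120 t=1:−1/14400 t=2:+1/69120 = -7/172800
3j²(2 6 6; 0 0 0) = Δ·Π!·Σ² = 14/715  (sign -1)
sum: t=1:−1/28800 t=2:+1/34560 = -1/172800
3j²(2 6 6; -1 0 1) = Δ·Π!·Σ² = 1/1430  (sign +1)
combine: 4πI² = 845·14/715·1/1430 = 7/605
take √, sign -1: I = -0.03034355

-0.030344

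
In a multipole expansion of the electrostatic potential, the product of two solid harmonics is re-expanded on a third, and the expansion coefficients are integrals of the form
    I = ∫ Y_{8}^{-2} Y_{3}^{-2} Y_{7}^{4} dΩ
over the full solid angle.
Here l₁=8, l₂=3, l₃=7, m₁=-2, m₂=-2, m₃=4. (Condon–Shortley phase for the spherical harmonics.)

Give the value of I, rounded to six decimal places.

Checks pass: Σm=0; 18 even; l₃=7∈[5,11].
(2·8+1)(2·3+1)(2·7+1) = 1785
Δ: 4! 12! 2! / 19! → 1/5290740
sum: t=1:−1/7257600 t=2:+1/2073600 t=3:−1/7257600 = 1/4838400
3j²(8 3 7; 0 0 0) = Δ·Π!·Σ² = 252/20995  (sign -1)
sum: t=0:+1/174182400 t=1:−1/26127360 = -17/522547200
3j²(8 3 7; -2 -2 4) = Δ·Π!·Σ² = 935/62244  (sign +1)
combine: 4πI² = 1785·252/20995·935/62244 = 19635/61009
take √, sign -1: I = -0.16003448

-0.160034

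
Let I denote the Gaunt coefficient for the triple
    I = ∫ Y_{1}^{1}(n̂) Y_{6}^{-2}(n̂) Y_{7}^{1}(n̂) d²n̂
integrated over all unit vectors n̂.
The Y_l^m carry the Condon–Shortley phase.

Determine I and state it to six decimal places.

-0.135514

Rules hold: Σm=0, L=14 even, 5≤7≤7.
N = 3·13·15 = 585
Δ = 0!·2!·12!/15! = 1/1365
Racah Σ t=0..0: t=0:+1/518400 = 1/518400
⇒ 3j(1 6 7; 0 0 0)² = 7/195, sgn -1
Racah Σ t=0..0: t=0:+1/1935360 = 1/1935360
⇒ 3j(1 6 7; 1 -2 1)² = 1/91, sgn +1
4πI² = N·(3j₀)²·(3jₘ)² = 3/13
I = -1·√(0.230769/4π) = -0.13551395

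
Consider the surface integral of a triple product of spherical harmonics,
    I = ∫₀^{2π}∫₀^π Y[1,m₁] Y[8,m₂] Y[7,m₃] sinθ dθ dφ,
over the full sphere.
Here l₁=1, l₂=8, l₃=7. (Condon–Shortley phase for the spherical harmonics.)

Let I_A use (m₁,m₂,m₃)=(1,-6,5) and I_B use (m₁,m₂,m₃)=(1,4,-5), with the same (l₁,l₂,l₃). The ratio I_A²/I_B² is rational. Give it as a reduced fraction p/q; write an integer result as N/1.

91/6

l's match ⇒ only the (l;m) 3-j factors differ between A and B.
A: triangle coeff Δ(1,8,7) = 1/2040; Σ_t [0,0]: t=0:+1/1916006400 = 1/1916006400; (3j)²=91/2040 [(1 8 7; 1 -6 5)], sign=+1
B: triangle coeff Δ(1,8,7) = 1/2040; Σ_t [0,0]: t=0:+1/1916006400 = 1/1916006400; (3j)²=1/340 [(1 8 7; 1 4 -5)], sign=+1
I_A²/I_B² = (91/2040)/(1/340) = 91/6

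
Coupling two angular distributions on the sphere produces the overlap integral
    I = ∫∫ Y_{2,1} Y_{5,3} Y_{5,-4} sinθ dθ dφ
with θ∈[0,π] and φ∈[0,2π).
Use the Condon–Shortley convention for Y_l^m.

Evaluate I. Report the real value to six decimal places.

Rules hold: Σm=0, L=12 even, 3≤5≤7.
N = 5·11·11 = 605
Δ = 2!·2!·8!/13! = 1/38610
Racah Σ t=0..2: t=0:+1/2880 t=1:−1/576 t=2:+1/2880 = -1/960
⇒ 3j(2 5 5; 0 0 0)² = 10/429, sgn +1
Racah Σ t=0..1: t=0:+1/80640 t=1:−1/10080 = -1/11520
⇒ 3j(2 5 5; 1 3 -4)² = 49/1430, sgn +1
4πI² = N·(3j₀)²·(3jₘ)² = 245/507
I = +1·√(0.483235/4π) = 0.19609844

0.196098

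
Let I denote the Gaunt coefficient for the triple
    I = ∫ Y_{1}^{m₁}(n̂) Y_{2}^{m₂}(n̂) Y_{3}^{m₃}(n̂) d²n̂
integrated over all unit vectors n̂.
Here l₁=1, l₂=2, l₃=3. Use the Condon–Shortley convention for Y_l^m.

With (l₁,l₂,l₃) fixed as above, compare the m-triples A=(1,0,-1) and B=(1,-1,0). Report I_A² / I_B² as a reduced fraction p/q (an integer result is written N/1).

Same 1,2,3: normalisation and zero-m 3j drop out of the ratio.
A: Δ: 0! 2! 4! / 7! → 1/105; sum: t=0:+1/8 = 1/8; 3j²(1 2 3; 1 0 -1) = Δ·Π!·Σ² = 2/35  (sign +1)
B: Δ: 0! 2! 4! / 7! → 1/105; sum: t=0:+1/12 = 1/12; 3j²(1 2 3; 1 -1 0) = Δ·Π!·Σ² = 1/35  (sign -1)
I_A²/I_B² = (2/35)/(1/35) = 2/1

2/1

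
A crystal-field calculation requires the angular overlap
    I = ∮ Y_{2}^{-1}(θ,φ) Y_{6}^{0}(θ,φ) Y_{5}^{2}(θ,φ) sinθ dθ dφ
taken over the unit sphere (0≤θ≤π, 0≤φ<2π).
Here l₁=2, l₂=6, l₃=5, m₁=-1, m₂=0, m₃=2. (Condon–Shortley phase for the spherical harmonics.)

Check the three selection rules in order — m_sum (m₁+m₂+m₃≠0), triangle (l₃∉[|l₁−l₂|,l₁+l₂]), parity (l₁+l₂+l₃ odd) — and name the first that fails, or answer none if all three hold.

Σmᵢ = 1  ✗
l₃∈[|l₁−l₂|,l₁+l₂]=[4,8], have l₃=5
Σlᵢ = 13 ⇒ odd

m_sum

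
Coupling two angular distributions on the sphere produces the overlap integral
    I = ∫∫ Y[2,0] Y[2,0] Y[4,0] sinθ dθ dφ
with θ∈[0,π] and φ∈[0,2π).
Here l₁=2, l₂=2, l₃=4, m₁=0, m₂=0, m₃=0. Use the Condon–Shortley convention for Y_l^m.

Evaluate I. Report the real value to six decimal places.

m-sum 0 ✓  L=8 even ✓  0≤4≤4 ✓
Π(2lᵢ+1) = 5×5×9 = 225
triangle coeff Δ(2,2,4) = 1/630
Σ_t [0,0]: t=0:+1/16 = 1/16
(3j)²=2/35 [(2 2 4; 0 0 0)], sign=+1
(m-triple is (0,0,0) — same symbol as above.)
⇒ 4πI² = 36/49
I = (+1)√(36/49/(4π)) = 0.24179554

0.241796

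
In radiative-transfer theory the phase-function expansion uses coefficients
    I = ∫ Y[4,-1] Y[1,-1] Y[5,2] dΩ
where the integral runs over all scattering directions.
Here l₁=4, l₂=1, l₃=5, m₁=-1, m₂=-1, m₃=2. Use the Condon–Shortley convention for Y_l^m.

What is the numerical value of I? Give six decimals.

0.225034

m-sum 0 ✓  L=10 even ✓  3≤5≤5 ✓
Π(2lᵢ+1) = 9×3×11 = 297
triangle coeff Δ(4,1,5) = 1/495
Σ_t [0,0]: t=0:+1/576 = 1/576
(3j)²=5/99 [(4 1 5; 0 0 0)], sign=-1
Σ_t [0,0]: t=0:+1/1440 = 1/1440
(3j)²=7/165 [(4 1 5; -1 -1 2)], sign=-1
⇒ 4πI² = 7/11
I = (+1)√(7/11/(4π)) = 0.22503380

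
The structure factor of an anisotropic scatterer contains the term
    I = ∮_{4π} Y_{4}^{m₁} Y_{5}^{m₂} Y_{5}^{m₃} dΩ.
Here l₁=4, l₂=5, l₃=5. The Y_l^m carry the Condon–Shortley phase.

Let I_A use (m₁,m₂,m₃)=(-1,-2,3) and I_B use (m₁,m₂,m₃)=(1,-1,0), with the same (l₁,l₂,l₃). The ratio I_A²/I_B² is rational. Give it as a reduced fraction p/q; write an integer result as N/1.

Same 4,5,5: normalisation and zero-m 3j drop out of the ratio.
A: Δ: 4! 4! 6! / 15! → 1/3153150; sum: t=1:−1/6912 t=2:+1/2880 t=3:−1/17280 = 1/6912; 3j²(4 5 5; -1 -2 3) = Δ·Π!·Σ² = 5/429  (sign +1)
B: Δ: 4! 4! 6! / 15! → 1/3153150; sum: t=0:+1/6912 t=1:−1/864 t=2:+1/1152 t=3:−1/17280 = -7/34560; 3j²(4 5 5; 1 -1 0) = Δ·Π!·Σ² = 1/429  (sign +1)
I_A²/I_B² = (5/429)/(1/429) = 5/1

5/1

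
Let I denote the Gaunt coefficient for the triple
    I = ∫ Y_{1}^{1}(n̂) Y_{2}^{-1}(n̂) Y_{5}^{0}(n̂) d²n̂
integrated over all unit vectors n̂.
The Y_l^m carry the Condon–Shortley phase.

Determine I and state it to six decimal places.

0.000000

|1−2|≤5≤1+2 violated ⇒ I = 0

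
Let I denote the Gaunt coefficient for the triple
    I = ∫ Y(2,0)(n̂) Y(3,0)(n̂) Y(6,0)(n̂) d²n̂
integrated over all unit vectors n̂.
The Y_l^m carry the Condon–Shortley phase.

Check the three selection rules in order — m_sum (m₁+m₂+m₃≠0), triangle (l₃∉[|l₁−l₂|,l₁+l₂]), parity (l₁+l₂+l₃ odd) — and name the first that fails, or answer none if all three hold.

Σmᵢ = 0  ✓
l₃∈[|l₁−l₂|,l₁+l₂]=[1,5], have l₃=6  ✗
Σlᵢ = 11 ⇒ odd

triangle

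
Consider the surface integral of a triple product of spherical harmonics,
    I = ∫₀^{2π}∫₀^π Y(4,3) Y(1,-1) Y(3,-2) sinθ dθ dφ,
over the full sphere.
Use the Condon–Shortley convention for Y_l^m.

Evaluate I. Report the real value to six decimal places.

Checks pass: Σm=0; 8 even; l₃=3∈[3,5].
(2·4+1)(2·1+1)(2·3+1) = 189
Δ: 2! 6! 0! / 9! → 1/252
sum: t=1:−1/36 = -1/36
3j²(4 1 3; 0 0 0) = Δ·Π!·Σ² = 4/63  (sign +1)
sum: t=0:+1/240 = 1/240
3j²(4 1 3; 3 -1 -2) = Δ·Π!·Σ² = 1/12  (sign -1)
combine: 4πI² = 189·4/63·1/12 = 1/1
take √, sign -1: I = -0.28209479

-0.282095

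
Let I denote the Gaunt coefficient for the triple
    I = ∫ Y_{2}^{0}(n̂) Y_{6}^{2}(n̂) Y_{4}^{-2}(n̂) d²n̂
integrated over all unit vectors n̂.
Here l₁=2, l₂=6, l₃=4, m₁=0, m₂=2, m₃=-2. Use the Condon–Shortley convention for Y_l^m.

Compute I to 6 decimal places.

Rules hold: Σm=0, L=12 even, 4≤4≤8.
N = 5·13·9 = 585
Δ = 4!·0!·8!/13! = 1/6435
Racah Σ t=2..2: t=2:+1/2304 = 1/2304
⇒ 3j(2 6 4; 0 0 0)² = 5/143, sgn +1
Racah Σ t=2..2: t=2:+1/5760 = 1/5760
⇒ 3j(2 6 4; 0 2 -2)² = 56/2145, sgn +1
4πI² = N·(3j₀)²·(3jₘ)² = 840/1573
I = +1·√(0.534011/4π) = 0.20614383

0.206144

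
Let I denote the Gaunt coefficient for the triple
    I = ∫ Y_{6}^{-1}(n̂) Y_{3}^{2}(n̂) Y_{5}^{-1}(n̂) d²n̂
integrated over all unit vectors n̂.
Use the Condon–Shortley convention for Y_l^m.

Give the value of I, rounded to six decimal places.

0.134828

m-sum 0 ✓  L=14 even ✓  3≤5≤9 ✓
Π(2lᵢ+1) = 13×7×11 = 1001
triangle coeff Δ(6,3,5) = 1/675675
Σ_t [1,3]: t=1:−1/8640 t=2:+1/2304 t=3:−1/8640 = 7/34560
(3j)²=7/429 [(6 3 5; 0 0 0)], sign=-1
Σ_t [3,4]: t=3:−1/6912 t=4:+1/17280 = -1/11520
(3j)²=2/143 [(6 3 5; -1 2 -1)], sign=-1
⇒ 4πI² = 98/429
I = (+1)√(98/429/(4π)) = 0.13482780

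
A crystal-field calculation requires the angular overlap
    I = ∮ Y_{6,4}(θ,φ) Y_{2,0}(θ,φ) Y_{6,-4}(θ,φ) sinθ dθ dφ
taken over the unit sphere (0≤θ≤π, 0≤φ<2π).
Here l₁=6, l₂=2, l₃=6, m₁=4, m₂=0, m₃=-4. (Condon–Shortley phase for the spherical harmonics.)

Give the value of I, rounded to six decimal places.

m-sum 0 ✓  L=14 even ✓  4≤6≤8 ✓
Π(2lᵢ+1) = 13×5×13 = 845
triangle coeff Δ(6,2,6) = 1/90090
Σ_t [0,2]: t=0:+1/69120 t=1:−1/14400 t=2:+1/69120 = -7/172800
(3j)²=14/715 [(6 2 6; 0 0 0)], sign=-1
Σ_t [0,2]: t=0:+1/322560 t=1:−1/362880 t=2:+1/14515200 = 1/2419200
(3j)²=2/5005 [(6 2 6; 4 0 -4)], sign=+1
⇒ 4πI² = 4/605
I = (-1)√(4/605/(4π)) = -0.02293757

-0.022938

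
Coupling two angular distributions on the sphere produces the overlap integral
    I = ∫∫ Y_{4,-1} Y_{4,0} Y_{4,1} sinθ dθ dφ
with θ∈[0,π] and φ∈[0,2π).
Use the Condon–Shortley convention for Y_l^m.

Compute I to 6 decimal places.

-0.068481

Rules hold: Σm=0, L=12 even, 0≤4≤8.
N = 9·9·9 = 729
Δ = 4!·4!·4!/13! = 1/450450
Racah Σ t=0..4: t=0:+1/13824 t=1:−1/216 t=2:+1/64 t=3:−1/216 t=4:+1/13824 = 5/768
⇒ 3j(4 4 4; 0 0 0)² = 18/1001, sgn +1
Racah Σ t=1..4: t=1:−1/864 t=2:+1/96 t=3:−1/144 t=4:+1/3456 = 1/384
⇒ 3j(4 4 4; -1 0 1)² = 9/2002, sgn -1
4πI² = N·(3j₀)²·(3jₘ)² = 59049/1002001
I = -1·√(0.0589311/4π) = -0.06848055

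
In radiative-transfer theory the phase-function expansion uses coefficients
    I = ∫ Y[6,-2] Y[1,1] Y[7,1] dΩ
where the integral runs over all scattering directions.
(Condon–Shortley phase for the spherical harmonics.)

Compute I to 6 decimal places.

m-sum 0 ✓  L=14 even ✓  5≤7≤7 ✓
Π(2lᵢ+1) = 13×3×15 = 585
triangle coeff Δ(6,1,7) = 1/1365
Σ_t [0,0]: t=0:+1/518400 = 1/518400
(3j)²=7/195 [(6 1 7; 0 0 0)], sign=-1
Σ_t [0,0]: t=0:+1/1935360 = 1/1935360
(3j)²=1/91 [(6 1 7; -2 1 1)], sign=+1
⇒ 4πI² = 3/13
I = (-1)√(3/13/(4π)) = -0.13551395

-0.135514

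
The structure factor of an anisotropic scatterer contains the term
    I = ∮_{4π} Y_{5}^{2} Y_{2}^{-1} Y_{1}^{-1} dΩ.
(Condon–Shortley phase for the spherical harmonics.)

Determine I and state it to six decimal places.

0.000000

l₃=1 ∉ [3,7] — triangle fails ⇒ I = 0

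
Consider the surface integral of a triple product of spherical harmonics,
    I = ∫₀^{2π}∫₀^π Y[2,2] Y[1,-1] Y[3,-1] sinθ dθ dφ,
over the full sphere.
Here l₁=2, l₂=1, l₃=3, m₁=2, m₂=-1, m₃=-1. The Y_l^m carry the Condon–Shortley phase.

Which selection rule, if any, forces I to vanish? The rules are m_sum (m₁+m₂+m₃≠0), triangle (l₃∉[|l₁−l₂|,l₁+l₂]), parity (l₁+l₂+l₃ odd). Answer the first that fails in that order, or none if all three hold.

none

Σmᵢ = 0  ✓
l₃∈[|l₁−l₂|,l₁+l₂]=[1,3], have l₃=3  ✓
Σlᵢ = 6 ⇒ even  ✓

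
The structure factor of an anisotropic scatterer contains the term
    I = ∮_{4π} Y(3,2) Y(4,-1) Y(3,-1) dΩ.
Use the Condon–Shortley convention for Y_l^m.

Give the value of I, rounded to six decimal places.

0.145070

m-sum 0 ✓  L=10 even ✓  1≤3≤7 ✓
Π(2lᵢ+1) = 7×9×7 = 441
triangle coeff Δ(3,4,3) = 1/34650
Σ_t [1,3]: t=1:−1/72 t=2:+1/16 t=3:−1/72 = 5/144
(3j)²=2/77 [(3 4 3; 0 0 0)], sign=-1
Σ_t [0,1]: t=0:+1/144 t=1:−1/48 = -1/72
(3j)²=16/693 [(3 4 3; 2 -1 -1)], sign=-1
⇒ 4πI² = 32/121
I = (+1)√(32/121/(4π)) = 0.14506992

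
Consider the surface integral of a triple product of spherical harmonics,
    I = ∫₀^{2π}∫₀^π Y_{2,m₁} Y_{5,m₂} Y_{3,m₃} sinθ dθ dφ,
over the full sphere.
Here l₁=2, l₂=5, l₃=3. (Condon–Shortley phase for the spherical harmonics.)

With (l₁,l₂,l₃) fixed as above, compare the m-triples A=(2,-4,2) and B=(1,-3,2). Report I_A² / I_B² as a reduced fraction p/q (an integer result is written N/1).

9/8

Same 2,5,3: normalisation and zero-m 3j drop out of the ratio.
A: Δ: 4! 0! 6! / 11! → 1/2310; sum: t=0:+1/2880 = 1/2880; 3j²(2 5 3; 2 -4 2) = Δ·Π!·Σ² = 3/55  (sign -1)
B: Δ: 4! 0! 6! / 11! → 1/2310; sum: t=1:−1/720 = -1/720; 3j²(2 5 3; 1 -3 2) = Δ·Π!·Σ² = 8/165  (sign +1)
I_A²/I_B² = (3/55)/(8/165) = 9/8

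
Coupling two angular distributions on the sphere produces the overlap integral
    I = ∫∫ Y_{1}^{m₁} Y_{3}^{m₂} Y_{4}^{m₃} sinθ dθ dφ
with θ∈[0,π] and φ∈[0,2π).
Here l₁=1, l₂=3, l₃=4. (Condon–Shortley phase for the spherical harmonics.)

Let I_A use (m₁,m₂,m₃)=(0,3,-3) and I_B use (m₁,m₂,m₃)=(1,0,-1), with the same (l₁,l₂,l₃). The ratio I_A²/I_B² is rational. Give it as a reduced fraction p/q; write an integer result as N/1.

7/10

Shared (l₁,l₂,l₃)=(1,3,4): N and (l;000)² cancel in I_A²/I_B².
A: Δ = 0!·2!·6!/9! = 1/252; Racah Σ t=0..0: t=0:+1/720 = 1/720; ⇒ 3j(1 3 4; 0 3 -3)² = 1/36, sgn -1
B: Δ = 0!·2!·6!/9! = 1/252; Racah Σ t=0..0: t=0:+1/72 = 1/72; ⇒ 3j(1 3 4; 1 0 -1)² = 5/126, sgn -1
I_A²/I_B² = (1/36)/(5/126) = 7/10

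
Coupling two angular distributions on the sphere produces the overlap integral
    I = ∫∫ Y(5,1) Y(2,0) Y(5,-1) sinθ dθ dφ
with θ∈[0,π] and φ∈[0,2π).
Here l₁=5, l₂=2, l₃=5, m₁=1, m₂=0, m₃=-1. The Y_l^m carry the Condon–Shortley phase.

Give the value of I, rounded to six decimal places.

-0.145565

m-sum 0 ✓  L=12 even ✓  3≤5≤7 ✓
Π(2lᵢ+1) = 11×5×11 = 605
triangle coeff Δ(5,2,5) = 1/38610
Σ_t [0,2]: t=0:+1/2880 t=1:−1/576 t=2:+1/2880 = -1/960
(3j)²=10/429 [(5 2 5; 0 0 0)], sign=+1
Σ_t [0,2]: t=0:+1/2304 t=1:−1/720 t=2:+1/5760 = -1/1280
(3j)²=27/1430 [(5 2 5; 1 0 -1)], sign=-1
⇒ 4πI² = 45/169
I = (-1)√(45/169/(4π)) = -0.14556534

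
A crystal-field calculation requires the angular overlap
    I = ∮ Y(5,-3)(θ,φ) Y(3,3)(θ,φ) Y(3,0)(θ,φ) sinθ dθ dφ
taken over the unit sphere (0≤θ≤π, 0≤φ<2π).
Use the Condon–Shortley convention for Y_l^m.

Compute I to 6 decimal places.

Σlᵢ=11 odd — θ-integrand is odd under cosθ→−cosθ; I=0

0.000000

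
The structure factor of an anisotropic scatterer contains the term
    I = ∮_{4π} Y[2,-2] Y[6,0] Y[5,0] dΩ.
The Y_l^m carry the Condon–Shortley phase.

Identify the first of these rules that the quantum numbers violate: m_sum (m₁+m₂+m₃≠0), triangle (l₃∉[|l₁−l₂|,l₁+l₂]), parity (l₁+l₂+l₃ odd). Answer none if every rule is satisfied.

m_sum

azimuthal sum: -2 + 0 + 0 = -2  ✗
4 ≤ 5 ≤ 8 (triangle on l)
L = 2 + 6 + 5 = 13 (odd)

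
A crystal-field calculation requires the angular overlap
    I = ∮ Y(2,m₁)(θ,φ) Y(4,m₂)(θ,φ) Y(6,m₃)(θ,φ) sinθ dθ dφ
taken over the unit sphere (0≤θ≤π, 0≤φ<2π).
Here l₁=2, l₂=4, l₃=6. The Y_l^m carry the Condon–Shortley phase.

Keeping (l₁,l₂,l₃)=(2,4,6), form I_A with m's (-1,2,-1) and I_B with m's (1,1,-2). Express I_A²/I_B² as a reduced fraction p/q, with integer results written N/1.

Same 2,4,6: normalisation and zero-m 3j drop out of the ratio.
A: Δ: 0! 4! 8! / 13! → 1/6435; sum: t=0:+1/8640 = 1/8640; 3j²(2 4 6; -1 2 -1) = Δ·Π!·Σ² = 14/1287  (sign -1)
B: Δ: 0! 4! 8! / 13! → 1/6435; sum: t=0:+1/4320 = 1/4320; 3j²(2 4 6; 1 1 -2) = Δ·Π!·Σ² = 224/6435  (sign +1)
I_A²/I_B² = (14/1287)/(224/6435) = 5/16

5/16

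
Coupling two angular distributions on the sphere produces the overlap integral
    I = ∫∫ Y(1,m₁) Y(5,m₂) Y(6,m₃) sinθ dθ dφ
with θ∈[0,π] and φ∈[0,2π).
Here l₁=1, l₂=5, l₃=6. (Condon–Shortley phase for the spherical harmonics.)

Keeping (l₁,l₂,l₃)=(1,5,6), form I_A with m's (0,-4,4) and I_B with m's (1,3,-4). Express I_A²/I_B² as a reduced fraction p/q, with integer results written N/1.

Same 1,5,6: normalisation and zero-m 3j drop out of the ratio.
A: Δ: 0! 2! 10! / 13! → 1/858; sum: t=0:+1/362880 = 1/362880; 3j²(1 5 6; 0 -4 4) = Δ·Π!·Σ² = 10/429  (sign +1)
B: Δ: 0! 2! 10! / 13! → 1/858; sum: t=0:+1/161280 = 1/161280; 3j²(1 5 6; 1 3 -4) = Δ·Π!·Σ² = 15/286  (sign +1)
I_A²/I_B² = (10/429)/(15/286) = 4/9

4/9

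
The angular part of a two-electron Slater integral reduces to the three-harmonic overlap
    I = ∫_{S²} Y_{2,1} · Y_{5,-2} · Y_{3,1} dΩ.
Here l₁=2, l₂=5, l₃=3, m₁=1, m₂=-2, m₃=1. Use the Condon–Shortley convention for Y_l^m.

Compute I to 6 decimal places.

0.245532

Checks pass: Σm=0; 10 even; l₃=3∈[3,7].
(2·2+1)(2·5+1)(2·3+1) = 385
Δ: 4! 0! 6! / 11! → 1/2310
sum: t=2:+1/144 = 1/144
3j²(2 5 3; 0 0 0) = Δ·Π!·Σ² = 10/231  (sign -1)
sum: t=1:−1/288 = -1/288
3j²(2 5 3; 1 -2 1) = Δ·Π!·Σ² = 1/22  (sign -1)
combine: 4πI² = 385·10/231·1/22 = 25/33
take √, sign +1: I = 0.24553200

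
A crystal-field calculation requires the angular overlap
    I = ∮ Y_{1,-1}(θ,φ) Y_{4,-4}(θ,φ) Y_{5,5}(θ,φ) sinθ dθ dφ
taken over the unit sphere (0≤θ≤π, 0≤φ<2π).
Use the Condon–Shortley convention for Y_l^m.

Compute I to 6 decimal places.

Rules hold: Σm=0, L=10 even, 3≤5≤5.
N = 3·9·11 = 297
Δ = 0!·2!·8!/11! = 1/495
Racah Σ t=0..0: t=0:+1/576 = 1/576
⇒ 3j(1 4 5; 0 0 0)² = 5/99, sgn -1
Racah Σ t=0..0: t=0:+1/80640 = 1/80640
⇒ 3j(1 4 5; -1 -4 5)² = 1/11, sgn +1
4πI² = N·(3j₀)²·(3jₘ)² = 15/11
I = -1·√(1.36364/4π) = -0.32941575

-0.329416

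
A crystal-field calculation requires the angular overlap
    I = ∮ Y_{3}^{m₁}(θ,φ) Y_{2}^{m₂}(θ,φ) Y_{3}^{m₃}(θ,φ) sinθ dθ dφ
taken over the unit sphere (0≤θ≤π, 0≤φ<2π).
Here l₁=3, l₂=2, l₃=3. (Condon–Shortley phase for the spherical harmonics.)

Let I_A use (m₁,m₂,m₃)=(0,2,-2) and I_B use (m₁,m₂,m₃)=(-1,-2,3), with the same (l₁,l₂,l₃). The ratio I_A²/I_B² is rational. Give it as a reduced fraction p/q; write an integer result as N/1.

2/1

l's match ⇒ only the (l;m) 3-j factors differ between A and B.
A: triangle coeff Δ(3,2,3) = 1/3780; Σ_t [2,2]: t=2:+1/24 = 1/24; (3j)²=1/21 [(3 2 3; 0 2 -2)], sign=-1
B: triangle coeff Δ(3,2,3) = 1/3780; Σ_t [0,0]: t=0:+1/96 = 1/96; (3j)²=1/42 [(3 2 3; -1 -2 3)], sign=+1
I_A²/I_B² = (1/21)/(1/42) = 2/1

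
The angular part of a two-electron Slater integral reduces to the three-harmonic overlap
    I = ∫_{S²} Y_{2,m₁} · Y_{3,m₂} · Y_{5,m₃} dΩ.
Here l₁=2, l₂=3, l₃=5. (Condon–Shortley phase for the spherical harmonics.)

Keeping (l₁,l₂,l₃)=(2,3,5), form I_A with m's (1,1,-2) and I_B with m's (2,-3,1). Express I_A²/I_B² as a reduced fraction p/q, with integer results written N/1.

Shared (l₁,l₂,l₃)=(2,3,5): N and (l;000)² cancel in I_A²/I_B².
A: Δ = 0!·4!·6!/11! = 1/2310; Racah Σ t=0..0: t=0:+1/288 = 1/288; ⇒ 3j(2 3 5; 1 1 -2)² = 1/22, sgn -1
B: Δ = 0!·4!·6!/11! = 1/2310; Racah Σ t=0..0: t=0:+1/17280 = 1/17280; ⇒ 3j(2 3 5; 2 -3 1)² = 1/2310, sgn +1
I_A²/I_B² = (1/22)/(1/2310) = 105/1

105/1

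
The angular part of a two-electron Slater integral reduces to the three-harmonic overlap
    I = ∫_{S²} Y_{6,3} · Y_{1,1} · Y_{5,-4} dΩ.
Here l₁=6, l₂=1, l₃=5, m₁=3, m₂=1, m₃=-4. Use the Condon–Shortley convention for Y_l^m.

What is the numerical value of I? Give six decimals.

-0.070770

m-sum 0 ✓  L=12 even ✓  5≤5≤7 ✓
Π(2lᵢ+1) = 13×3×11 = 429
triangle coeff Δ(6,1,5) = 1/858
Σ_t [1,1]: t=1:−1/14400 = -1/14400
(3j)²=6/143 [(6 1 5; 0 0 0)], sign=+1
Σ_t [2,2]: t=2:+1/725760 = 1/725760
(3j)²=1/286 [(6 1 5; 3 1 -4)], sign=-1
⇒ 4πI² = 9/143
I = (-1)√(9/143/(4π)) = -0.07076985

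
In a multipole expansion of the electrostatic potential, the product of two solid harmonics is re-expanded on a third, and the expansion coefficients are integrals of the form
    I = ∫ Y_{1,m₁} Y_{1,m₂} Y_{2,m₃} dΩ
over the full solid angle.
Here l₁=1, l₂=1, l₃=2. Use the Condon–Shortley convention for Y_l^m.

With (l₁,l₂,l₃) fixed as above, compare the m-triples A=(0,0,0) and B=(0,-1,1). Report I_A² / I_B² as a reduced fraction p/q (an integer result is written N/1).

4/3

l's match ⇒ only the (l;m) 3-j factors differ between A and B.
A: triangle coeff Δ(1,1,2) = 1/30; Σ_t [0,0]: t=0:+1/1 = 1/1; (3j)²=2/15 [(1 1 2; 0 0 0)], sign=+1
B: triangle coeff Δ(1,1,2) = 1/30; Σ_t [0,0]: t=0:+1/2 = 1/2; (3j)²=1/10 [(1 1 2; 0 -1 1)], sign=-1
I_A²/I_B² = (2/15)/(1/10) = 4/3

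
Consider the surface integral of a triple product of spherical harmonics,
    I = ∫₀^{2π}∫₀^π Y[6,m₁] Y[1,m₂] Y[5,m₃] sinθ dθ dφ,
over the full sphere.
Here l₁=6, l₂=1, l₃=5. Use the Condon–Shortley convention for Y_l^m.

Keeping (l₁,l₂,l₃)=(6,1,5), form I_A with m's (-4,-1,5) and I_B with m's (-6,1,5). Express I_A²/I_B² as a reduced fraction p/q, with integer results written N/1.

1/66

Same 6,1,5: normalisation and zero-m 3j drop out of the ratio.
A: Δ: 2! 10! 0! / 13! → 1/858; sum: t=0:+1/7257600 = 1/7257600; 3j²(6 1 5; -4 -1 5) = Δ·Π!·Σ² = 1/858  (sign +1)
B: Δ: 2! 10! 0! / 13! → 1/858; sum: t=2:+1/7257600 = 1/7257600; 3j²(6 1 5; -6 1 5) = Δ·Π!·Σ² = 1/13  (sign +1)
I_A²/I_B² = (1/858)/(1/13) = 1/66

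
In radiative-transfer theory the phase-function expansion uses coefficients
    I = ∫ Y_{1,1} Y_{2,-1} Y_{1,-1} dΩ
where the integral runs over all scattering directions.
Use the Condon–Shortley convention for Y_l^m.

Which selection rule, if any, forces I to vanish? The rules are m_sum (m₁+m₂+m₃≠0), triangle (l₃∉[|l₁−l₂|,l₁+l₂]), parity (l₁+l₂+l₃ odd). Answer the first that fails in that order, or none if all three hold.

m₁+m₂+m₃ = 1 − 1 − 1 = -1  ✗
triangle: |1−2|=1 ≤ l₃=1 ≤ 1+2=3
parity: l₁+l₂+l₃ = 4 is even

m_sum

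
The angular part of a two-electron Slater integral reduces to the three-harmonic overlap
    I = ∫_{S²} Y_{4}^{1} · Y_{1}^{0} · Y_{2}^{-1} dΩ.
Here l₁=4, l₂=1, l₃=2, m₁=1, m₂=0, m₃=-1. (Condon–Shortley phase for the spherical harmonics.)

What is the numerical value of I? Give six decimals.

triangle: need 3≤l₃≤5, have 2; I=0

0.000000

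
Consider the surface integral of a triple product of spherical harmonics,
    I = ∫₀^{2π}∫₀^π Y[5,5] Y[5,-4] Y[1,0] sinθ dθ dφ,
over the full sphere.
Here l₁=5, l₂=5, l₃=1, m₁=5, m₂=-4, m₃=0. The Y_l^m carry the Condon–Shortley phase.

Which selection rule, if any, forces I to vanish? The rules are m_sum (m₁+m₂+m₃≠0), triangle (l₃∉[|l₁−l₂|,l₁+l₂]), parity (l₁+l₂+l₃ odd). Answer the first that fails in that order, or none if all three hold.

m_sum

Σmᵢ = 1  ✗
l₃∈[|l₁−l₂|,l₁+l₂]=[0,10], have l₃=1
Σlᵢ = 11 ⇒ odd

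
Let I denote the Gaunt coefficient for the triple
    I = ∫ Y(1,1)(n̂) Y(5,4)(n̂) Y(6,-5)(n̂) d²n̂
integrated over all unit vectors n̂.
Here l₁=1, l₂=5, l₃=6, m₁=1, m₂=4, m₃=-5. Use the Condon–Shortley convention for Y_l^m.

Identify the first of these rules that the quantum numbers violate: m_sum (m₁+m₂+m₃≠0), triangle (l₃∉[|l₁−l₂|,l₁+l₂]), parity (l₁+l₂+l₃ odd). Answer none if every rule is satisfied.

Σmᵢ = 0  ✓
l₃∈[|l₁−l₂|,l₁+l₂]=[4,6], have l₃=6  ✓
Σlᵢ = 12 ⇒ even  ✓

none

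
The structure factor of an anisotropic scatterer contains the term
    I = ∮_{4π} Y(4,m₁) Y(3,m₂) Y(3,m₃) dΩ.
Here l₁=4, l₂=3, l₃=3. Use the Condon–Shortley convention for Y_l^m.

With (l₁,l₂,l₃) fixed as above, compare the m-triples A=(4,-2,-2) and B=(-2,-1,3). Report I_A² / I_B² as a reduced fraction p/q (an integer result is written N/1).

35/27

Same 4,3,3: normalisation and zero-m 3j drop out of the ratio.
A: Δ: 4! 4! 2! / 11! → 1/34650; sum: t=0:+1/576 = 1/576; 3j²(4 3 3; 4 -2 -2) = Δ·Π!·Σ² = 5/99  (sign -1)
B: Δ: 4! 4! 2! / 11! → 1/34650; sum: t=2:+1/192 = 1/192; 3j²(4 3 3; -2 -1 3) = Δ·Π!·Σ² = 3/77  (sign +1)
I_A²/I_B² = (5/99)/(3/77) = 35/27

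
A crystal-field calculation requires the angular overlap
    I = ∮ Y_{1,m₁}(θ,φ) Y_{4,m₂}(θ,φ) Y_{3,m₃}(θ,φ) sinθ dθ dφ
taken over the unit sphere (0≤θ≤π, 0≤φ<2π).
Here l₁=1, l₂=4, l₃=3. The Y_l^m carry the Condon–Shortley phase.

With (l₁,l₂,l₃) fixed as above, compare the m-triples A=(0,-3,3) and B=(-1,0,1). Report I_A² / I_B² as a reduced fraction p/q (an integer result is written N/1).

l's match ⇒ only the (l;m) 3-j factors differ between A and B.
A: triangle coeff Δ(1,4,3) = 1/252; Σ_t [1,1]: t=1:−1/720 = -1/720; (3j)²=1/36 [(1 4 3; 0 -3 3)], sign=-1
B: triangle coeff Δ(1,4,3) = 1/252; Σ_t [2,2]: t=2:+1/96 = 1/96; (3j)²=1/42 [(1 4 3; -1 0 1)], sign=+1
I_A²/I_B² = (1/36)/(1/42) = 7/6

7/6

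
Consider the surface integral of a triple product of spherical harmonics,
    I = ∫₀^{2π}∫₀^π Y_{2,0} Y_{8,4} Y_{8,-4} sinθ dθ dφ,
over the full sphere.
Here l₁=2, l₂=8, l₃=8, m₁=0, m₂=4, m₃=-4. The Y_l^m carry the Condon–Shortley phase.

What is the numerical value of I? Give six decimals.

0.053119

Rules hold: Σm=0, L=18 even, 6≤8≤10.
N = 5·17·17 = 1445
Δ = 2!·2!·14!/19! = 1/348840
Racah Σ t=0..2: t=0:+1/116121600 t=1:−1/25401600 t=2:+1/116121600 = -1/45158400
⇒ 3j(2 8 8; 0 0 0)² = 24/1615, sgn -1
Racah Σ t=0..2: t=0:+1/3832012800 t=1:−1/239500800 t=2:+1/348364800 = -1/958003200
⇒ 3j(2 8 8; 0 4 -4)² = 8/4845, sgn -1
4πI² = N·(3j₀)²·(3jₘ)² = 64/1805
I = +1·√(0.0354571/4π) = 0.05311858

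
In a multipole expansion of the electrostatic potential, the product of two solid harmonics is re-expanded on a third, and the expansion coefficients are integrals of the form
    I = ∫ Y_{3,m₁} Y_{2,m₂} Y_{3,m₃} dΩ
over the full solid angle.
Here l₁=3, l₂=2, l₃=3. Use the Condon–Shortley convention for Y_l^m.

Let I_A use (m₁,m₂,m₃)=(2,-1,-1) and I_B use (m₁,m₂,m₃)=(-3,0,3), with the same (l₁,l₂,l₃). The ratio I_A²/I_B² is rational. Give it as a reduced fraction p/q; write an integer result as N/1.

3/5

Same 3,2,3: normalisation and zero-m 3j drop out of the ratio.
A: Δ: 2! 4! 2! / 9! → 1/3780; sum: t=0:+1/12 t=1:−1/48 = 1/16; 3j²(3 2 3; 2 -1 -1) = Δ·Π!·Σ² = 1/28  (sign +1)
B: Δ: 2! 4! 2! / 9! → 1/3780; sum: t=2:+1/96 = 1/96; 3j²(3 2 3; -3 0 3) = Δ·Π!·Σ² = 5/84  (sign +1)
I_A²/I_B² = (1/28)/(5/84) = 3/5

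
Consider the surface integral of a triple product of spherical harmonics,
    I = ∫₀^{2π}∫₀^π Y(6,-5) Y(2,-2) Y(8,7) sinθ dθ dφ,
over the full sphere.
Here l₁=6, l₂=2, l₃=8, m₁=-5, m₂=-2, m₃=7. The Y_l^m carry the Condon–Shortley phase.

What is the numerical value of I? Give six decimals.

-0.313531

Rules hold: Σm=0, L=16 even, 4≤8≤8.
N = 13·5·17 = 1105
Δ = 0!·12!·4!/17! = 1/30940
Racah Σ t=0..0: t=0:+1/2073600 = 1/2073600
⇒ 3j(6 2 8; 0 0 0)² = 28/1105, sgn +1
Racah Σ t=0..0: t=0:+1/958003200 = 1/958003200
⇒ 3j(6 2 8; -5 -2 7)² = 3/68, sgn -1
4πI² = N·(3j₀)²·(3jₘ)² = 21/17
I = -1·√(1.23529/4π) = -0.31353083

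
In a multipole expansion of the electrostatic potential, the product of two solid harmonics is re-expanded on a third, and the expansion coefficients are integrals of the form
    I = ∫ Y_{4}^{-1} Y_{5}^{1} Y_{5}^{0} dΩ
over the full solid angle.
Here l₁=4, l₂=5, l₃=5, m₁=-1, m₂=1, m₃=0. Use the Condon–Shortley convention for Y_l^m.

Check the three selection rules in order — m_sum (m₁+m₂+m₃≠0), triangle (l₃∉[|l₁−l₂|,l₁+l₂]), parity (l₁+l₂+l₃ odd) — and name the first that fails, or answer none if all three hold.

m₁+m₂+m₃ = -1 + 1 + 0 = 0  ✓
triangle: |4−5|=1 ≤ l₃=5 ≤ 4+5=9  ✓
parity: l₁+l₂+l₃ = 14 is even  ✓

none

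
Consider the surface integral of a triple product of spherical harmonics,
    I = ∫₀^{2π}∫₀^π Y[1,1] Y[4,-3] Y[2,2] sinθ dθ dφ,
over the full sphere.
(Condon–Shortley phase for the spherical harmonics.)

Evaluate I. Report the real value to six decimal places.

|1−4|≤2≤1+4 violated ⇒ I = 0

0.000000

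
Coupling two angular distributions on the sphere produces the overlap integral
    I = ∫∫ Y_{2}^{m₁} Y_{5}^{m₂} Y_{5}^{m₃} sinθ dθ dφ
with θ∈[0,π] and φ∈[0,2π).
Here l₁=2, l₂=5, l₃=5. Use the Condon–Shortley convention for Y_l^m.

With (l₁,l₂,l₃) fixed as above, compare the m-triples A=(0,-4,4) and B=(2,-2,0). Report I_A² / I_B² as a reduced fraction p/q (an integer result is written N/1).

9/35

Shared (l₁,l₂,l₃)=(2,5,5): N and (l;000)² cancel in I_A²/I_B².
A: Δ = 2!·2!·8!/13! = 1/38610; Racah Σ t=0..1: t=0:+1/20160 t=1:−1/40320 = 1/40320; ⇒ 3j(2 5 5; 0 -4 4)² = 6/715, sgn -1
B: Δ = 2!·2!·8!/13! = 1/38610; Racah Σ t=0..0: t=0:+1/2880 = 1/2880; ⇒ 3j(2 5 5; 2 -2 0)² = 14/429, sgn -1
I_A²/I_B² = (6/715)/(14/429) = 9/35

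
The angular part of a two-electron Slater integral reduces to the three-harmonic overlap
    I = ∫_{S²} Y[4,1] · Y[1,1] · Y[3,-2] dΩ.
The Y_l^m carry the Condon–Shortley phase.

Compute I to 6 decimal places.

-0.106622

m-sum 0 ✓  L=8 even ✓  3≤3≤5 ✓
Π(2lᵢ+1) = 9×3×7 = 189
triangle coeff Δ(4,1,3) = 1/252
Σ_t [1,1]: t=1:−1/36 = -1/36
(3j)²=4/63 [(4 1 3; 0 0 0)], sign=+1
Σ_t [2,2]: t=2:+1/240 = 1/240
(3j)²=1/84 [(4 1 3; 1 1 -2)], sign=-1
⇒ 4πI² = 1/7
I = (-1)√(1/7/(4π)) = -0.10662181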